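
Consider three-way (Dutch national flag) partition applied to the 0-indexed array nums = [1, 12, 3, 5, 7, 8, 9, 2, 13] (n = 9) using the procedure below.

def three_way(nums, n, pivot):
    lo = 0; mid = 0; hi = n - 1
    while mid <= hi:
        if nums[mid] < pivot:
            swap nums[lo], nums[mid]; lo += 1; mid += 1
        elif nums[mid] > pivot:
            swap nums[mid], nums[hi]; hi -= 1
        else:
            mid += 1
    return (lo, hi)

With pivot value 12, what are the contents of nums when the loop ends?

[1, 3, 5, 7, 8, 9, 2, 12, 13]

lo=0 mid=0 hi=8
1<12: swap(0,0), lo=1 mid=1 ⇒ [1, 12, 3, 5, 7, 8, 9, 2, 13]
12=12: mid=2
3<12: swap(1,2), lo=2 mid=3 ⇒ [1, 3, 12, 5, 7, 8, 9, 2, 13]
5<12: swap(2,3), lo=3 mid=4 ⇒ [1, 3, 5, 12, 7, 8, 9, 2, 13]
7<12: swap(3,4), lo=4 mid=5 ⇒ [1, 3, 5, 7, 12, 8, 9, 2, 13]
8<12: swap(4,5), lo=5 mid=6 ⇒ [1, 3, 5, 7, 8, 12, 9, 2, 13]
9<12: swap(5,6), lo=6 mid=7 ⇒ [1, 3, 5, 7, 8, 9, 12, 2, 13]
2<12: swap(6,7), lo=7 mid=8 ⇒ [1, 3, 5, 7, 8, 9, 2, 12, 13]
13>12: swap(8,8), hi=7 ⇒ [1, 3, 5, 7, 8, 9, 2, 12, 13]
done. lo=7 hi=7; nums=[1, 3, 5, 7, 8, 9, 2, 12, 13]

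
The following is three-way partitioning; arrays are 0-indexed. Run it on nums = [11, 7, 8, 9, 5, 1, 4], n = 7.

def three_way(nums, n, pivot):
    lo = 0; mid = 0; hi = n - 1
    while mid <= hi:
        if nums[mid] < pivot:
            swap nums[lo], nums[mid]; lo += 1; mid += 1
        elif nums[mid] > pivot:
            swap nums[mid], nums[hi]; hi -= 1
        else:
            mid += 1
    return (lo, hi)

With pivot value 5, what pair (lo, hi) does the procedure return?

pivot = 5; lo=0, mid=0, hi=6
nums[mid]=11>5: swap nums[0],nums[6]; hi=5 → [4, 7, 8, 9, 5, 1, 11]
nums[mid]=4<5: swap nums[0],nums[0]; lo=1,mid=1 → [4, 7, 8, 9, 5, 1, 11]
nums[mid]=7>5: swap nums[1],nums[5]; hi=4 → [4, 1, 8, 9, 5, 7, 11]
nums[mid]=1<5: swap nums[1],nums[1]; lo=2,mid=2 → [4, 1, 8, 9, 5, 7, 11]
nums[mid]=8>5: swap nums[2],nums[4]; hi=3 → [4, 1, 5, 9, 8, 7, 11]
nums[mid]=5=5: mid=3
nums[mid]=9>5: swap nums[3],nums[3]; hi=2 → [4, 1, 5, 9, 8, 7, 11]
end: lo=2, hi=2; nums = [4, 1, 5, 9, 8, 7, 11]

(2, 2)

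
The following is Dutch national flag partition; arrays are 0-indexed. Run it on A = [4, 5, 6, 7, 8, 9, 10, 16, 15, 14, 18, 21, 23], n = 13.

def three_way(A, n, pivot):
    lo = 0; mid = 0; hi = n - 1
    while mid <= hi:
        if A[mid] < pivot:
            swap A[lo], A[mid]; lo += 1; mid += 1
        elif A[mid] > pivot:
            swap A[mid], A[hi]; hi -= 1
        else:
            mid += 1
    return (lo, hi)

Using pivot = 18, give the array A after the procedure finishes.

[4, 5, 6, 7, 8, 9, 10, 16, 15, 14, 18, 23, 21]

pivot = 18; lo=0, mid=0, hi=12
A[mid]=4<18: swap A[0],A[0]; lo=1,mid=1 → [4, 5, 6, 7, 8, 9, 10, 16, 15, 14, 18, 21, 23]
A[mid]=5<18: swap A[1],A[1]; lo=2,mid=2 → [4, 5, 6, 7, 8, 9, 10, 16, 15, 14, 18, 21, 23]
A[mid]=6<18: swap A[2],A[2]; lo=3,mid=3 → [4, 5, 6, 7, 8, 9, 10, 16, 15, 14, 18, 21, 23]
A[mid]=7<18: swap A[3],A[3]; lo=4,mid=4 → [4, 5, 6, 7, 8, 9, 10, 16, 15, 14, 18, 21, 23]
A[mid]=8<18: swap A[4],A[4]; lo=5,mid=5 → [4, 5, 6, 7, 8, 9, 10, 16, 15, 14, 18, 21, 23]
A[mid]=9<18: swap A[5],A[5]; lo=6,mid=6 → [4, 5, 6, 7, 8, 9, 10, 16, 15, 14, 18, 21, 23]
A[mid]=10<18: swap A[6],A[6]; lo=7,mid=7 → [4, 5, 6, 7, 8, 9, 10, 16, 15, 14, 18, 21, 23]
A[mid]=16<18: swap A[7],A[7]; lo=8,mid=8 → [4, 5, 6, 7, 8, 9, 10, 16, 15, 14, 18, 21, 23]
A[mid]=15<18: swap A[8],A[8]; lo=9,mid=9 → [4, 5, 6, 7, 8, 9, 10, 16, 15, 14, 18, 21, 23]
A[mid]=14<18: swap A[9],A[9]; lo=10,mid=10 → [4, 5, 6, 7, 8, 9, 10, 16, 15, 14, 18, 21, 23]
A[mid]=18=18: mid=11
A[mid]=21>18: swap A[11],A[12]; hi=11 → [4, 5, 6, 7, 8, 9, 10, 16, 15, 14, 18, 23, 21]
A[mid]=23>18: swap A[11],A[11]; hi=10 → [4, 5, 6, 7, 8, 9, 10, 16, 15, 14, 18, 23, 21]
end: lo=10, hi=10; A = [4, 5, 6, 7, 8, 9, 10, 16, 15, 14, 18, 23, 21]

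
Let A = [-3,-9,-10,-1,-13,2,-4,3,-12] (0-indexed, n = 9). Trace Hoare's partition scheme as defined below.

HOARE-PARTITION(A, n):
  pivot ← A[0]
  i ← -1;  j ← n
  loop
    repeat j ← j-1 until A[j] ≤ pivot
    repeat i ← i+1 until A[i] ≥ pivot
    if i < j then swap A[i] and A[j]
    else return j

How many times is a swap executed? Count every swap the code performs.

pivot = A[0] = -3; i = -1, j = 9
j→8 (A[8]=-12≤-3), i→0 (A[0]=-3≥-3); i<j, swap → [-12,-9,-10,-1,-13,2,-4,3,-3]
j→6 (A[6]=-4≤-3), i→3 (A[3]=-1≥-3); i<j, swap → [-12,-9,-10,-4,-13,2,-1,3,-3]
j→4, i→5; i≥j, return j=4. A = [-12,-9,-10,-4,-13,2,-1,3,-3]

2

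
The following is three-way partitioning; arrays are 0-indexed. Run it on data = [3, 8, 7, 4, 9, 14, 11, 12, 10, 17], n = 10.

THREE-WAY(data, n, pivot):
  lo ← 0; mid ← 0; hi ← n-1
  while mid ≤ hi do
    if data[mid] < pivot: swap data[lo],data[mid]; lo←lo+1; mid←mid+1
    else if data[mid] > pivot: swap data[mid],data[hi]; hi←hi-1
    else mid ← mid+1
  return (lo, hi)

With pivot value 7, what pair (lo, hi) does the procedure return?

pivot = 7; lo=0, mid=0, hi=9
data[mid]=3<7: swap data[0],data[0]; lo=1,mid=1 → [3, 8, 7, 4, 9, 14, 11, 12, 10, 17]
data[mid]=8>7: swap data[1],data[9]; hi=8 → [3, 17, 7, 4, 9, 14, 11, 12, 10, 8]
data[mid]=17>7: swap data[1],data[8]; hi=7 → [3, 10, 7, 4, 9, 14, 11, 12, 17, 8]
data[mid]=10>7: swap data[1],data[7]; hi=6 → [3, 12, 7, 4, 9, 14, 11, 10, 17, 8]
data[mid]=12>7: swap data[1],data[6]; hi=5 → [3, 11, 7, 4, 9, 14, 12, 10, 17, 8]
data[mid]=11>7: swap data[1],data[5]; hi=4 → [3, 14, 7, 4, 9, 11, 12, 10, 17, 8]
data[mid]=14>7: swap data[1],data[4]; hi=3 → [3, 9, 7, 4, 14, 11, 12, 10, 17, 8]
data[mid]=9>7: swap data[1],data[3]; hi=2 → [3, 4, 7, 9, 14, 11, 12, 10, 17, 8]
data[mid]=4<7: swap data[1],data[1]; lo=2,mid=2 → [3, 4, 7, 9, 14, 11, 12, 10, 17, 8]
data[mid]=7=7: mid=3
end: lo=2, hi=2; data = [3, 4, 7, 9, 14, 11, 12, 10, 17, 8]

(2, 2)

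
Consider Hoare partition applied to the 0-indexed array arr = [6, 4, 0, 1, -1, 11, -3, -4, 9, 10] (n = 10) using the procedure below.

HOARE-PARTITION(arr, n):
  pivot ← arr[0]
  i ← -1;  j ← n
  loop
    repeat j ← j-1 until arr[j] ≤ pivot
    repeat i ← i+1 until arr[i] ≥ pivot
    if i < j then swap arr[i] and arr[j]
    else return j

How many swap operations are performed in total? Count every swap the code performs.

pivot=6
j stops at 7 (-4), i stops at 0 (6); swap ⇒ [-4, 4, 0, 1, -1, 11, -3, 6, 9, 10]
j stops at 6 (-3), i stops at 5 (11); swap ⇒ [-4, 4, 0, 1, -1, -3, 11, 6, 9, 10]
j stops at 5, i stops at 6; i≥j ⇒ return 5. arr=[-4, 4, 0, 1, -1, -3, 11, 6, 9, 10]

2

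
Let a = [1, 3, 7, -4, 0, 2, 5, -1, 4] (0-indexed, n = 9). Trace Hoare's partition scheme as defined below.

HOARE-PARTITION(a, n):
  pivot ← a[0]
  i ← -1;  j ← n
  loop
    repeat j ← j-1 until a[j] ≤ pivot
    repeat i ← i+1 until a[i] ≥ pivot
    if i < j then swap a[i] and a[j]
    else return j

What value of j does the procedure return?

2

pivot=1
j stops at 7 (-1), i stops at 0 (1); swap ⇒ [-1, 3, 7, -4, 0, 2, 5, 1, 4]
j stops at 4 (0), i stops at 1 (3); swap ⇒ [-1, 0, 7, -4, 3, 2, 5, 1, 4]
j stops at 3 (-4), i stops at 2 (7); swap ⇒ [-1, 0, -4, 7, 3, 2, 5, 1, 4]
j stops at 2, i stops at 3; i≥j ⇒ return 2. a=[-1, 0, -4, 7, 3, 2, 5, 1, 4]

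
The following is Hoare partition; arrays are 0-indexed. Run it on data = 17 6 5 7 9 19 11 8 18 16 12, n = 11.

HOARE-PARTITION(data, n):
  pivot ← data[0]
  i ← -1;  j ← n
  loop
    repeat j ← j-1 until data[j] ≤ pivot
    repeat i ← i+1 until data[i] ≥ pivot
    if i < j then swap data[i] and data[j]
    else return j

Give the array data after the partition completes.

pivot=17
j stops at 10 (12), i stops at 0 (17); swap ⇒ 12 6 5 7 9 19 11 8 18 16 17
j stops at 9 (16), i stops at 5 (19); swap ⇒ 12 6 5 7 9 16 11 8 18 19 17
j stops at 7, i stops at 8; i≥j ⇒ return 7. data=12 6 5 7 9 16 11 8 18 19 17

12 6 5 7 9 16 11 8 18 19 17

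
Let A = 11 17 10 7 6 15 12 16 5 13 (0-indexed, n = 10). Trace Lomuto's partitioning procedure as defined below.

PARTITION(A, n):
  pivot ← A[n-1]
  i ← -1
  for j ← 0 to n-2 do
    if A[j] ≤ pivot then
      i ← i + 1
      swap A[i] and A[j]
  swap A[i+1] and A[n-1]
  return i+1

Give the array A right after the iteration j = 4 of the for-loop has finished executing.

pivot=13, i=-1
j=0: 11≤13, i=0, swap(0,0) ⇒ 11 17 10 7 6 15 12 16 5 13
j=1: 17>13, skip
j=2: 10≤13, i=1, swap(1,2) ⇒ 11 10 17 7 6 15 12 16 5 13
j=3: 7≤13, i=2, swap(2,3) ⇒ 11 10 7 17 6 15 12 16 5 13
j=4: 6≤13, i=3, swap(3,4) ⇒ 11 10 7 6 17 15 12 16 5 13
(after j=4) A = 11 10 7 6 17 15 12 16 5 13

11 10 7 6 17 15 12 16 5 13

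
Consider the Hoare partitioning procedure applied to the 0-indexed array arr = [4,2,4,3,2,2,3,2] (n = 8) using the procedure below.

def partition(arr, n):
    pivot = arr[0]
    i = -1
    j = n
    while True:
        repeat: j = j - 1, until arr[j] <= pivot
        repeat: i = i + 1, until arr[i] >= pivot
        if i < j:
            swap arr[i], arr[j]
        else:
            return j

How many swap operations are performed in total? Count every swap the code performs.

pivot = arr[0] = 4; i = -1, j = 8
j→7 (arr[7]=2≤4), i→0 (arr[0]=4≥4); i<j, swap → [2,2,4,3,2,2,3,4]
j→6 (arr[6]=3≤4), i→2 (arr[2]=4≥4); i<j, swap → [2,2,3,3,2,2,4,4]
j→5, i→6; i≥j, return j=5. arr = [2,2,3,3,2,2,4,4]

2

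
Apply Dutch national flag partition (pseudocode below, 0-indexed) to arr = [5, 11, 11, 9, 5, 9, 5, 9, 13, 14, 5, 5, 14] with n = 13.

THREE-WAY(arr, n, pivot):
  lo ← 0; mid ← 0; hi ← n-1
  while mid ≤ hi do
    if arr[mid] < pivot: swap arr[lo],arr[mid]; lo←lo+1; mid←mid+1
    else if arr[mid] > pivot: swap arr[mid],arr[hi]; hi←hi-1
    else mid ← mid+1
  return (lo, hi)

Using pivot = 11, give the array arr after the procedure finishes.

[5, 9, 5, 9, 5, 9, 5, 5, 11, 11, 14, 14, 13]

pivot = 11; lo=0, mid=0, hi=12
arr[mid]=5<11: swap arr[0],arr[0]; lo=1,mid=1 → [5, 11, 11, 9, 5, 9, 5, 9, 13, 14, 5, 5, 14]
arr[mid]=11=11: mid=2
arr[mid]=11=11: mid=3
arr[mid]=9<11: swap arr[1],arr[3]; lo=2,mid=4 → [5, 9, 11, 11, 5, 9, 5, 9, 13, 14, 5, 5, 14]
arr[mid]=5<11: swap arr[2],arr[4]; lo=3,mid=5 → [5, 9, 5, 11, 11, 9, 5, 9, 13, 14, 5, 5, 14]
arr[mid]=9<11: swap arr[3],arr[5]; lo=4,mid=6 → [5, 9, 5, 9, 11, 11, 5, 9, 13, 14, 5, 5, 14]
arr[mid]=5<11: swap arr[4],arr[6]; lo=5,mid=7 → [5, 9, 5, 9, 5, 11, 11, 9, 13, 14, 5, 5, 14]
arr[mid]=9<11: swap arr[5],arr[7]; lo=6,mid=8 → [5, 9, 5, 9, 5, 9, 11, 11, 13, 14, 5, 5, 14]
arr[mid]=13>11: swap arr[8],arr[12]; hi=11 → [5, 9, 5, 9, 5, 9, 11, 11, 14, 14, 5, 5, 13]
arr[mid]=14>11: swap arr[8],arr[11]; hi=10 → [5, 9, 5, 9, 5, 9, 11, 11, 5, 14, 5, 14, 13]
arr[mid]=5<11: swap arr[6],arr[8]; lo=7,mid=9 → [5, 9, 5, 9, 5, 9, 5, 11, 11, 14, 5, 14, 13]
arr[mid]=14>11: swap arr[9],arr[10]; hi=9 → [5, 9, 5, 9, 5, 9, 5, 11, 11, 5, 14, 14, 13]
arr[mid]=5<11: swap arr[7],arr[9]; lo=8,mid=10 → [5, 9, 5, 9, 5, 9, 5, 5, 11, 11, 14, 14, 13]
end: lo=8, hi=9; arr = [5, 9, 5, 9, 5, 9, 5, 5, 11, 11, 14, 14, 13]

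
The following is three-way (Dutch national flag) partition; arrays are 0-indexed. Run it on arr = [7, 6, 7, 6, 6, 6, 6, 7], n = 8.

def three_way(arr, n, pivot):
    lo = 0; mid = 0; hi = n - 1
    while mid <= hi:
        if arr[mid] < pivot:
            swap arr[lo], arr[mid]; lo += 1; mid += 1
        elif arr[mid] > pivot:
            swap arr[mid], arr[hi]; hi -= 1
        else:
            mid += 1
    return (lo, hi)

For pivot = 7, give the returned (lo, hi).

lo=0 mid=0 hi=7
7=7: mid=1
6<7: swap(0,1), lo=1 mid=2 ⇒ [6, 7, 7, 6, 6, 6, 6, 7]
7=7: mid=3
6<7: swap(1,3), lo=2 mid=4 ⇒ [6, 6, 7, 7, 6, 6, 6, 7]
6<7: swap(2,4), lo=3 mid=5 ⇒ [6, 6, 6, 7, 7, 6, 6, 7]
6<7: swap(3,5), lo=4 mid=6 ⇒ [6, 6, 6, 6, 7, 7, 6, 7]
6<7: swap(4,6), lo=5 mid=7 ⇒ [6, 6, 6, 6, 6, 7, 7, 7]
7=7: mid=8
done. lo=5 hi=7; arr=[6, 6, 6, 6, 6, 7, 7, 7]

(5, 7)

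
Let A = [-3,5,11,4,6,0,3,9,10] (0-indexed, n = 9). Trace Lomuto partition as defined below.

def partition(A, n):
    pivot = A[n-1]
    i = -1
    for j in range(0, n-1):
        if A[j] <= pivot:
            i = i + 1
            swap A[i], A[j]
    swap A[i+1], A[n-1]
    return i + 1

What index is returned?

pivot = A[8] = 10; i = -1
j=0: A[0]=-3 ≤ 10 → i=0, swap A[0],A[0] (no change) → [-3,5,11,4,6,0,3,9,10]
j=1: A[1]=5 ≤ 10 → i=1, swap A[1],A[1] (no change) → [-3,5,11,4,6,0,3,9,10]
j=2: A[2]=11 > 10 → no swap
j=3: A[3]=4 ≤ 10 → i=2, swap A[2],A[3] → [-3,5,4,11,6,0,3,9,10]
j=4: A[4]=6 ≤ 10 → i=3, swap A[3],A[4] → [-3,5,4,6,11,0,3,9,10]
j=5: A[5]=0 ≤ 10 → i=4, swap A[4],A[5] → [-3,5,4,6,0,11,3,9,10]
j=6: A[6]=3 ≤ 10 → i=5, swap A[5],A[6] → [-3,5,4,6,0,3,11,9,10]
j=7: A[7]=9 ≤ 10 → i=6, swap A[6],A[7] → [-3,5,4,6,0,3,9,11,10]
final swap A[7],A[8] → [-3,5,4,6,0,3,9,10,11]; return 7

7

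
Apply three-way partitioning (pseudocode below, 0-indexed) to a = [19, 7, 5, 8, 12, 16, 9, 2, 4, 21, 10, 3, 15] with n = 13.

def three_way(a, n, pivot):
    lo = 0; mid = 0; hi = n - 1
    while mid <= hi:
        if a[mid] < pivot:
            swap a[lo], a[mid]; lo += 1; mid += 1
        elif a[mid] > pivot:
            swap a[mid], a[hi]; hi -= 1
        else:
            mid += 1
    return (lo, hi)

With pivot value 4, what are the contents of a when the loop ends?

pivot = 4; lo=0, mid=0, hi=12
a[mid]=19>4: swap a[0],a[12]; hi=11 → [15, 7, 5, 8, 12, 16, 9, 2, 4, 21, 10, 3, 19]
a[mid]=15>4: swap a[0],a[11]; hi=10 → [3, 7, 5, 8, 12, 16, 9, 2, 4, 21, 10, 15, 19]
a[mid]=3<4: swap a[0],a[0]; lo=1,mid=1 → [3, 7, 5, 8, 12, 16, 9, 2, 4, 21, 10, 15, 19]
a[mid]=7>4: swap a[1],a[10]; hi=9 → [3, 10, 5, 8, 12, 16, 9, 2, 4, 21, 7, 15, 19]
a[mid]=10>4: swap a[1],a[9]; hi=8 → [3, 21, 5, 8, 12, 16, 9, 2, 4, 10, 7, 15, 19]
a[mid]=21>4: swap a[1],a[8]; hi=7 → [3, 4, 5, 8, 12, 16, 9, 2, 21, 10, 7, 15, 19]
a[mid]=4=4: mid=2
a[mid]=5>4: swap a[2],a[7]; hi=6 → [3, 4, 2, 8, 12, 16, 9, 5, 21, 10, 7, 15, 19]
a[mid]=2<4: swap a[1],a[2]; lo=2,mid=3 → [3, 2, 4, 8, 12, 16, 9, 5, 21, 10, 7, 15, 19]
a[mid]=8>4: swap a[3],a[6]; hi=5 → [3, 2, 4, 9, 12, 16, 8, 5, 21, 10, 7, 15, 19]
a[mid]=9>4: swap a[3],a[5]; hi=4 → [3, 2, 4, 16, 12, 9, 8, 5, 21, 10, 7, 15, 19]
a[mid]=16>4: swap a[3],a[4]; hi=3 → [3, 2, 4, 12, 16, 9, 8, 5, 21, 10, 7, 15, 19]
a[mid]=12>4: swap a[3],a[3]; hi=2 → [3, 2, 4, 12, 16, 9, 8, 5, 21, 10, 7, 15, 19]
end: lo=2, hi=2; a = [3, 2, 4, 12, 16, 9, 8, 5, 21, 10, 7, 15, 19]

[3, 2, 4, 12, 16, 9, 8, 5, 21, 10, 7, 15, 19]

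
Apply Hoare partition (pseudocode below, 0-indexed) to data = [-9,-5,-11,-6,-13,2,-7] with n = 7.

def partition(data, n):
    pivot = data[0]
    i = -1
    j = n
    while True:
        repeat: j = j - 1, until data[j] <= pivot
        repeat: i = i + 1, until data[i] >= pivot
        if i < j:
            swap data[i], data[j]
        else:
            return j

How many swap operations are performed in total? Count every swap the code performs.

pivot = data[0] = -9; i = -1, j = 7
j→4 (data[4]=-13≤-9), i→0 (data[0]=-9≥-9); i<j, swap → [-13,-5,-11,-6,-9,2,-7]
j→2 (data[2]=-11≤-9), i→1 (data[1]=-5≥-9); i<j, swap → [-13,-11,-5,-6,-9,2,-7]
j→1, i→2; i≥j, return j=1. data = [-13,-11,-5,-6,-9,2,-7]

2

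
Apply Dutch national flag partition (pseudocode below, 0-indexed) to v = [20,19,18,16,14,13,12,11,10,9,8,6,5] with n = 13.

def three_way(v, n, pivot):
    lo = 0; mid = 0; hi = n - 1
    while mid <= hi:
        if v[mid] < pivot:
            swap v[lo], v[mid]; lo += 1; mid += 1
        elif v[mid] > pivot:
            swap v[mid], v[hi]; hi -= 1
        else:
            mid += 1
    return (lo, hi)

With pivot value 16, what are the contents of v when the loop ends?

[5,6,8,14,13,12,11,10,9,16,18,19,20]

pivot = 16; lo=0, mid=0, hi=12
v[mid]=20>16: swap v[0],v[12]; hi=11 → [5,19,18,16,14,13,12,11,10,9,8,6,20]
v[mid]=5<16: swap v[0],v[0]; lo=1,mid=1 → [5,19,18,16,14,13,12,11,10,9,8,6,20]
v[mid]=19>16: swap v[1],v[11]; hi=10 → [5,6,18,16,14,13,12,11,10,9,8,19,20]
v[mid]=6<16: swap v[1],v[1]; lo=2,mid=2 → [5,6,18,16,14,13,12,11,10,9,8,19,20]
v[mid]=18>16: swap v[2],v[10]; hi=9 → [5,6,8,16,14,13,12,11,10,9,18,19,20]
v[mid]=8<16: swap v[2],v[2]; lo=3,mid=3 → [5,6,8,16,14,13,12,11,10,9,18,19,20]
v[mid]=16=16: mid=4
v[mid]=14<16: swap v[3],v[4]; lo=4,mid=5 → [5,6,8,14,16,13,12,11,10,9,18,19,20]
v[mid]=13<16: swap v[4],v[5]; lo=5,mid=6 → [5,6,8,14,13,16,12,11,10,9,18,19,20]
v[mid]=12<16: swap v[5],v[6]; lo=6,mid=7 → [5,6,8,14,13,12,16,11,10,9,18,19,20]
v[mid]=11<16: swap v[6],v[7]; lo=7,mid=8 → [5,6,8,14,13,12,11,16,10,9,18,19,20]
v[mid]=10<16: swap v[7],v[8]; lo=8,mid=9 → [5,6,8,14,13,12,11,10,16,9,18,19,20]
v[mid]=9<16: swap v[8],v[9]; lo=9,mid=10 → [5,6,8,14,13,12,11,10,9,16,18,19,20]
end: lo=9, hi=9; v = [5,6,8,14,13,12,11,10,9,16,18,19,20]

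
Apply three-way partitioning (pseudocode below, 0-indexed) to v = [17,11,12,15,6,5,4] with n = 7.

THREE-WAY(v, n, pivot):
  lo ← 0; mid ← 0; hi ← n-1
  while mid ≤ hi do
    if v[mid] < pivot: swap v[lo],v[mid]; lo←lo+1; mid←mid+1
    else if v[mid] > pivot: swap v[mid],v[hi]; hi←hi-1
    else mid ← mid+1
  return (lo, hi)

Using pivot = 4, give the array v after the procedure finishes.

lo=0 mid=0 hi=6
17>4: swap(0,6), hi=5 ⇒ [4,11,12,15,6,5,17]
4=4: mid=1
11>4: swap(1,5), hi=4 ⇒ [4,5,12,15,6,11,17]
5>4: swap(1,4), hi=3 ⇒ [4,6,12,15,5,11,17]
6>4: swap(1,3), hi=2 ⇒ [4,15,12,6,5,11,17]
15>4: swap(1,2), hi=1 ⇒ [4,12,15,6,5,11,17]
12>4: swap(1,1), hi=0 ⇒ [4,12,15,6,5,11,17]
done. lo=0 hi=0; v=[4,12,15,6,5,11,17]

[4,12,15,6,5,11,17]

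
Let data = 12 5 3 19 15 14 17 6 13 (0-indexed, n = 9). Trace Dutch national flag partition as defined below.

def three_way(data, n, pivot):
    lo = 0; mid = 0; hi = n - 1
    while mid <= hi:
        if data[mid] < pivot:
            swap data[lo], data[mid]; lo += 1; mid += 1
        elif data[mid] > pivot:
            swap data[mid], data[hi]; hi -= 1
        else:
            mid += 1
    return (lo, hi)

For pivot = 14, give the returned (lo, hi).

pivot = 14; lo=0, mid=0, hi=8
data[mid]=12<14: swap data[0],data[0]; lo=1,mid=1 → 12 5 3 19 15 14 17 6 13
data[mid]=5<14: swap data[1],data[1]; lo=2,mid=2 → 12 5 3 19 15 14 17 6 13
data[mid]=3<14: swap data[2],data[2]; lo=3,mid=3 → 12 5 3 19 15 14 17 6 13
data[mid]=19>14: swap data[3],data[8]; hi=7 → 12 5 3 13 15 14 17 6 19
data[mid]=13<14: swap data[3],data[3]; lo=4,mid=4 → 12 5 3 13 15 14 17 6 19
data[mid]=15>14: swap data[4],data[7]; hi=6 → 12 5 3 13 6 14 17 15 19
data[mid]=6<14: swap data[4],data[4]; lo=5,mid=5 → 12 5 3 13 6 14 17 15 19
data[mid]=14=14: mid=6
data[mid]=17>14: swap data[6],data[6]; hi=5 → 12 5 3 13 6 14 17 15 19
end: lo=5, hi=5; data = 12 5 3 13 6 14 17 15 19

(5, 5)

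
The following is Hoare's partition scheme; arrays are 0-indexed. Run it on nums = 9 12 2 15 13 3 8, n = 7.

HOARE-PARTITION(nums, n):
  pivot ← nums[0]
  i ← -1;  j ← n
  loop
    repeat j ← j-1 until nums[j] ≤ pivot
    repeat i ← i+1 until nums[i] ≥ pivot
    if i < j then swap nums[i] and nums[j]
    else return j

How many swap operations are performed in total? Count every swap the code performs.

pivot = nums[0] = 9; i = -1, j = 7
j→6 (nums[6]=8≤9), i→0 (nums[0]=9≥9); i<j, swap → 8 12 2 15 13 3 9
j→5 (nums[5]=3≤9), i→1 (nums[1]=12≥9); i<j, swap → 8 3 2 15 13 12 9
j→2, i→3; i≥j, return j=2. nums = 8 3 2 15 13 12 9

2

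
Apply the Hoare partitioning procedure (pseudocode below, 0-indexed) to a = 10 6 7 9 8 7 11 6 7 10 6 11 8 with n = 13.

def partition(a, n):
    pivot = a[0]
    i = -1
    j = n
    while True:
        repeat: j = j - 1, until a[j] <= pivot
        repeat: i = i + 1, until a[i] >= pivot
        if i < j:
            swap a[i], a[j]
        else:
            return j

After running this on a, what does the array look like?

8 6 7 9 8 7 6 6 7 10 11 11 10

pivot = a[0] = 10; i = -1, j = 13
j→12 (a[12]=8≤10), i→0 (a[0]=10≥10); i<j, swap → 8 6 7 9 8 7 11 6 7 10 6 11 10
j→10 (a[10]=6≤10), i→6 (a[6]=11≥10); i<j, swap → 8 6 7 9 8 7 6 6 7 10 11 11 10
j→9, i→9; i≥j, return j=9. a = 8 6 7 9 8 7 6 6 7 10 11 11 10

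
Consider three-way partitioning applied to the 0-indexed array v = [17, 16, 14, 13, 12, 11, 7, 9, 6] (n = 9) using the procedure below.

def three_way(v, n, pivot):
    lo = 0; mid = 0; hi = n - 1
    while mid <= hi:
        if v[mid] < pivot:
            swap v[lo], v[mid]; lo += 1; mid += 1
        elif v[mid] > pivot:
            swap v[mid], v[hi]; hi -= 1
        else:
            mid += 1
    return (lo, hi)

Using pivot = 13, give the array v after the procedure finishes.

pivot = 13; lo=0, mid=0, hi=8
v[mid]=17>13: swap v[0],v[8]; hi=7 → [6, 16, 14, 13, 12, 11, 7, 9, 17]
v[mid]=6<13: swap v[0],v[0]; lo=1,mid=1 → [6, 16, 14, 13, 12, 11, 7, 9, 17]
v[mid]=16>13: swap v[1],v[7]; hi=6 → [6, 9, 14, 13, 12, 11, 7, 16, 17]
v[mid]=9<13: swap v[1],v[1]; lo=2,mid=2 → [6, 9, 14, 13, 12, 11, 7, 16, 17]
v[mid]=14>13: swap v[2],v[6]; hi=5 → [6, 9, 7, 13, 12, 11, 14, 16, 17]
v[mid]=7<13: swap v[2],v[2]; lo=3,mid=3 → [6, 9, 7, 13, 12, 11, 14, 16, 17]
v[mid]=13=13: mid=4
v[mid]=12<13: swap v[3],v[4]; lo=4,mid=5 → [6, 9, 7, 12, 13, 11, 14, 16, 17]
v[mid]=11<13: swap v[4],v[5]; lo=5,mid=6 → [6, 9, 7, 12, 11, 13, 14, 16, 17]
end: lo=5, hi=5; v = [6, 9, 7, 12, 11, 13, 14, 16, 17]

[6, 9, 7, 12, 11, 13, 14, 16, 17]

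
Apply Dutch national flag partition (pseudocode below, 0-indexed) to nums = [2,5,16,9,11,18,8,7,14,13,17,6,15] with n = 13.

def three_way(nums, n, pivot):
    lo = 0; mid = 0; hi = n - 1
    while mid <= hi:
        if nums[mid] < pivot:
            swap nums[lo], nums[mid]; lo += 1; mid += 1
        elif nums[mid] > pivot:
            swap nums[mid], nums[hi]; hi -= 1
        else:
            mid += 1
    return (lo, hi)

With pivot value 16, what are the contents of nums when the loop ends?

lo=0 mid=0 hi=12
2<16: swap(0,0), lo=1 mid=1 ⇒ [2,5,16,9,11,18,8,7,14,13,17,6,15]
5<16: swap(1,1), lo=2 mid=2 ⇒ [2,5,16,9,11,18,8,7,14,13,17,6,15]
16=16: mid=3
9<16: swap(2,3), lo=3 mid=4 ⇒ [2,5,9,16,11,18,8,7,14,13,17,6,15]
11<16: swap(3,4), lo=4 mid=5 ⇒ [2,5,9,11,16,18,8,7,14,13,17,6,15]
18>16: swap(5,12), hi=11 ⇒ [2,5,9,11,16,15,8,7,14,13,17,6,18]
15<16: swap(4,5), lo=5 mid=6 ⇒ [2,5,9,11,15,16,8,7,14,13,17,6,18]
8<16: swap(5,6), lo=6 mid=7 ⇒ [2,5,9,11,15,8,16,7,14,13,17,6,18]
7<16: swap(6,7), lo=7 mid=8 ⇒ [2,5,9,11,15,8,7,16,14,13,17,6,18]
14<16: swap(7,8), lo=8 mid=9 ⇒ [2,5,9,11,15,8,7,14,16,13,17,6,18]
13<16: swap(8,9), lo=9 mid=10 ⇒ [2,5,9,11,15,8,7,14,13,16,17,6,18]
17>16: swap(10,11), hi=10 ⇒ [2,5,9,11,15,8,7,14,13,16,6,17,18]
6<16: swap(9,10), lo=10 mid=11 ⇒ [2,5,9,11,15,8,7,14,13,6,16,17,18]
done. lo=10 hi=10; nums=[2,5,9,11,15,8,7,14,13,6,16,17,18]

[2,5,9,11,15,8,7,14,13,6,16,17,18]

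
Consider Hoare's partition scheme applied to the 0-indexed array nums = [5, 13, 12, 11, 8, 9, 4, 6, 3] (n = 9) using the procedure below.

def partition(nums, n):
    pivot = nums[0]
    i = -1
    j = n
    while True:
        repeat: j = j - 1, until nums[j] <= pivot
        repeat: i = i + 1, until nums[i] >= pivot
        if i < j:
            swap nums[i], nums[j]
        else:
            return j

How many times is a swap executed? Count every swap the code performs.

pivot = nums[0] = 5; i = -1, j = 9
j→8 (nums[8]=3≤5), i→0 (nums[0]=5≥5); i<j, swap → [3, 13, 12, 11, 8, 9, 4, 6, 5]
j→6 (nums[6]=4≤5), i→1 (nums[1]=13≥5); i<j, swap → [3, 4, 12, 11, 8, 9, 13, 6, 5]
j→1, i→2; i≥j, return j=1. nums = [3, 4, 12, 11, 8, 9, 13, 6, 5]

2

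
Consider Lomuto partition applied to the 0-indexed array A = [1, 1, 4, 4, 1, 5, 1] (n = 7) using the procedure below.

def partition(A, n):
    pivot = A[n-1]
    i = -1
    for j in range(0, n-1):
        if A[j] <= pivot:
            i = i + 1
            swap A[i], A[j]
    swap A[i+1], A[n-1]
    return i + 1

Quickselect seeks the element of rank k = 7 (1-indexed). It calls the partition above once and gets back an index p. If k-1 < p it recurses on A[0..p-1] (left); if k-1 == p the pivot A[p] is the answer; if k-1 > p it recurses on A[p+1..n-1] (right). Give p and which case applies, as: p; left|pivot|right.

pivot = A[6] = 1; i = -1
j=0: A[0]=1 ≤ 1 → i=0, swap A[0],A[0] (no change) → [1, 1, 4, 4, 1, 5, 1]
j=1: A[1]=1 ≤ 1 → i=1, swap A[1],A[1] (no change) → [1, 1, 4, 4, 1, 5, 1]
j=2: A[2]=4 > 1 → no swap
j=3: A[3]=4 > 1 → no swap
j=4: A[4]=1 ≤ 1 → i=2, swap A[2],A[4] → [1, 1, 1, 4, 4, 5, 1]
j=5: A[5]=5 > 1 → no swap
final swap A[3],A[6] → [1, 1, 1, 1, 4, 5, 4]; return 3
p = 3; k-1 = 6 > 3 ⇒ right

3; right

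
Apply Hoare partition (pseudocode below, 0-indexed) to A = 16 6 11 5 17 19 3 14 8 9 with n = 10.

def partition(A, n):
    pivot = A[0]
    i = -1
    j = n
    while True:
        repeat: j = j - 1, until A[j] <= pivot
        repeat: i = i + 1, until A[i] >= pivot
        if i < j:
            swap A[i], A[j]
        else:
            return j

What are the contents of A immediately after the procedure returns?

9 6 11 5 8 14 3 19 17 16

pivot = A[0] = 16; i = -1, j = 10
j→9 (A[9]=9≤16), i→0 (A[0]=16≥16); i<j, swap → 9 6 11 5 17 19 3 14 8 16
j→8 (A[8]=8≤16), i→4 (A[4]=17≥16); i<j, swap → 9 6 11 5 8 19 3 14 17 16
j→7 (A[7]=14≤16), i→5 (A[5]=19≥16); i<j, swap → 9 6 11 5 8 14 3 19 17 16
j→6, i→7; i≥j, return j=6. A = 9 6 11 5 8 14 3 19 17 16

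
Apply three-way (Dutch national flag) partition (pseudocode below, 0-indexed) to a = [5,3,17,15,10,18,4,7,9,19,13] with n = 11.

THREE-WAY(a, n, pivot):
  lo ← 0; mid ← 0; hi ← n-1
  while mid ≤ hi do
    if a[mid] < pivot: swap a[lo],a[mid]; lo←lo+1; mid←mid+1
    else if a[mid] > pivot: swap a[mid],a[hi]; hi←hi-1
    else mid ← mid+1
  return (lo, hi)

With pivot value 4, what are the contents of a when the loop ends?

[3,4,15,10,18,17,7,9,19,13,5]

pivot = 4; lo=0, mid=0, hi=10
a[mid]=5>4: swap a[0],a[10]; hi=9 → [13,3,17,15,10,18,4,7,9,19,5]
a[mid]=13>4: swap a[0],a[9]; hi=8 → [19,3,17,15,10,18,4,7,9,13,5]
a[mid]=19>4: swap a[0],a[8]; hi=7 → [9,3,17,15,10,18,4,7,19,13,5]
a[mid]=9>4: swap a[0],a[7]; hi=6 → [7,3,17,15,10,18,4,9,19,13,5]
a[mid]=7>4: swap a[0],a[6]; hi=5 → [4,3,17,15,10,18,7,9,19,13,5]
a[mid]=4=4: mid=1
a[mid]=3<4: swap a[0],a[1]; lo=1,mid=2 → [3,4,17,15,10,18,7,9,19,13,5]
a[mid]=17>4: swap a[2],a[5]; hi=4 → [3,4,18,15,10,17,7,9,19,13,5]
a[mid]=18>4: swap a[2],a[4]; hi=3 → [3,4,10,15,18,17,7,9,19,13,5]
a[mid]=10>4: swap a[2],a[3]; hi=2 → [3,4,15,10,18,17,7,9,19,13,5]
a[mid]=15>4: swap a[2],a[2]; hi=1 → [3,4,15,10,18,17,7,9,19,13,5]
end: lo=1, hi=1; a = [3,4,15,10,18,17,7,9,19,13,5]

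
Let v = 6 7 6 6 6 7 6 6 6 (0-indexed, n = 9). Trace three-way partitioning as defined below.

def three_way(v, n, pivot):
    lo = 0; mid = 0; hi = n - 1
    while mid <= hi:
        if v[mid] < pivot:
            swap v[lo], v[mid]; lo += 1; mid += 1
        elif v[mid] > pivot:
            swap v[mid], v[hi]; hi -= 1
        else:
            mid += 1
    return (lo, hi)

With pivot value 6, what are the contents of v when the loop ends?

lo=0 mid=0 hi=8
6=6: mid=1
7>6: swap(1,8), hi=7 ⇒ 6 6 6 6 6 7 6 6 7
6=6: mid=2
6=6: mid=3
6=6: mid=4
6=6: mid=5
7>6: swap(5,7), hi=6 ⇒ 6 6 6 6 6 6 6 7 7
6=6: mid=6
6=6: mid=7
done. lo=0 hi=6; v=6 6 6 6 6 6 6 7 7

6 6 6 6 6 6 6 7 7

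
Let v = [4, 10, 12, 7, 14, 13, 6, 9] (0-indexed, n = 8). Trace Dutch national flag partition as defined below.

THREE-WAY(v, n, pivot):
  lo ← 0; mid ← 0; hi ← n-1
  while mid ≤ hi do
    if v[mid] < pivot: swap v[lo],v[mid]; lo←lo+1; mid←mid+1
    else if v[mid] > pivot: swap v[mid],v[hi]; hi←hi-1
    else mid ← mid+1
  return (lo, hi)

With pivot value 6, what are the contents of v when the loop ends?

pivot = 6; lo=0, mid=0, hi=7
v[mid]=4<6: swap v[0],v[0]; lo=1,mid=1 → [4, 10, 12, 7, 14, 13, 6, 9]
v[mid]=10>6: swap v[1],v[7]; hi=6 → [4, 9, 12, 7, 14, 13, 6, 10]
v[mid]=9>6: swap v[1],v[6]; hi=5 → [4, 6, 12, 7, 14, 13, 9, 10]
v[mid]=6=6: mid=2
v[mid]=12>6: swap v[2],v[5]; hi=4 → [4, 6, 13, 7, 14, 12, 9, 10]
v[mid]=13>6: swap v[2],v[4]; hi=3 → [4, 6, 14, 7, 13, 12, 9, 10]
v[mid]=14>6: swap v[2],v[3]; hi=2 → [4, 6, 7, 14, 13, 12, 9, 10]
v[mid]=7>6: swap v[2],v[2]; hi=1 → [4, 6, 7, 14, 13, 12, 9, 10]
end: lo=1, hi=1; v = [4, 6, 7, 14, 13, 12, 9, 10]

[4, 6, 7, 14, 13, 12, 9, 10]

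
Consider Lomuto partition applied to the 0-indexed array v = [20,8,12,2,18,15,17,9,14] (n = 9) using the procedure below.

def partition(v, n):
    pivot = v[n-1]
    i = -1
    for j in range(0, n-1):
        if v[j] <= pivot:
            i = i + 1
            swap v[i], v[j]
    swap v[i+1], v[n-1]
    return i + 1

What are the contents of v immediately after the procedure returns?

[8,12,2,9,14,15,17,20,18]

pivot=14, i=-1
j=0: 20>14, skip
j=1: 8≤14, i=0, swap(0,1) ⇒ [8,20,12,2,18,15,17,9,14]
j=2: 12≤14, i=1, swap(1,2) ⇒ [8,12,20,2,18,15,17,9,14]
j=3: 2≤14, i=2, swap(2,3) ⇒ [8,12,2,20,18,15,17,9,14]
j=4: 18>14, skip
j=5: 15>14, skip
j=6: 17>14, skip
j=7: 9≤14, i=3, swap(3,7) ⇒ [8,12,2,9,18,15,17,20,14]
swap(4,8) ⇒ [8,12,2,9,14,15,17,20,18]; return 4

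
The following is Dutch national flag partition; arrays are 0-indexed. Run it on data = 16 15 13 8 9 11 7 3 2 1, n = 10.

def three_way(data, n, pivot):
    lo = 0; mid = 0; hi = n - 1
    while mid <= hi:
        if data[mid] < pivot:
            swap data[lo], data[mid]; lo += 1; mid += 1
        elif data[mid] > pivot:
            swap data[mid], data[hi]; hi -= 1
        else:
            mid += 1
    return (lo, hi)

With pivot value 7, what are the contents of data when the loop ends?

lo=0 mid=0 hi=9
16>7: swap(0,9), hi=8 ⇒ 1 15 13 8 9 11 7 3 2 16
1<7: swap(0,0), lo=1 mid=1 ⇒ 1 15 13 8 9 11 7 3 2 16
15>7: swap(1,8), hi=7 ⇒ 1 2 13 8 9 11 7 3 15 16
2<7: swap(1,1), lo=2 mid=2 ⇒ 1 2 13 8 9 11 7 3 15 16
13>7: swap(2,7), hi=6 ⇒ 1 2 3 8 9 11 7 13 15 16
3<7: swap(2,2), lo=3 mid=3 ⇒ 1 2 3 8 9 11 7 13 15 16
8>7: swap(3,6), hi=5 ⇒ 1 2 3 7 9 11 8 13 15 16
7=7: mid=4
9>7: swap(4,5), hi=4 ⇒ 1 2 3 7 11 9 8 13 15 16
11>7: swap(4,4), hi=3 ⇒ 1 2 3 7 11 9 8 13 15 16
done. lo=3 hi=3; data=1 2 3 7 11 9 8 13 15 16

1 2 3 7 11 9 8 13 15 16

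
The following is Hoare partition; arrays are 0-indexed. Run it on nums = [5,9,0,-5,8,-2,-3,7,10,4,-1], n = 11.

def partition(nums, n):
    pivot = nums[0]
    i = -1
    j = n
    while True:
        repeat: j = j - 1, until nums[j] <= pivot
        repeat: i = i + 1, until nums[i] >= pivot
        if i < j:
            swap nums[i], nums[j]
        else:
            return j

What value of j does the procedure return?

5

pivot = nums[0] = 5; i = -1, j = 11
j→10 (nums[10]=-1≤5), i→0 (nums[0]=5≥5); i<j, swap → [-1,9,0,-5,8,-2,-3,7,10,4,5]
j→9 (nums[9]=4≤5), i→1 (nums[1]=9≥5); i<j, swap → [-1,4,0,-5,8,-2,-3,7,10,9,5]
j→6 (nums[6]=-3≤5), i→4 (nums[4]=8≥5); i<j, swap → [-1,4,0,-5,-3,-2,8,7,10,9,5]
j→5, i→6; i≥j, return j=5. nums = [-1,4,0,-5,-3,-2,8,7,10,9,5]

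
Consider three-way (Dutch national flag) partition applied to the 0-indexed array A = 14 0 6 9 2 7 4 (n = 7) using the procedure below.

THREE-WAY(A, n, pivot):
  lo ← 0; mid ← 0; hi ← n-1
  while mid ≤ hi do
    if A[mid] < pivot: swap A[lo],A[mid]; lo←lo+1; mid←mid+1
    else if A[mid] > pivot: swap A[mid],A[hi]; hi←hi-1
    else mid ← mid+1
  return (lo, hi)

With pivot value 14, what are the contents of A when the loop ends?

pivot = 14; lo=0, mid=0, hi=6
A[mid]=14=14: mid=1
A[mid]=0<14: swap A[0],A[1]; lo=1,mid=2 → 0 14 6 9 2 7 4
A[mid]=6<14: swap A[1],A[2]; lo=2,mid=3 → 0 6 14 9 2 7 4
A[mid]=9<14: swap A[2],A[3]; lo=3,mid=4 → 0 6 9 14 2 7 4
A[mid]=2<14: swap A[3],A[4]; lo=4,mid=5 → 0 6 9 2 14 7 4
A[mid]=7<14: swap A[4],A[5]; lo=5,mid=6 → 0 6 9 2 7 14 4
A[mid]=4<14: swap A[5],A[6]; lo=6,mid=7 → 0 6 9 2 7 4 14
end: lo=6, hi=6; A = 0 6 9 2 7 4 14

0 6 9 2 7 4 14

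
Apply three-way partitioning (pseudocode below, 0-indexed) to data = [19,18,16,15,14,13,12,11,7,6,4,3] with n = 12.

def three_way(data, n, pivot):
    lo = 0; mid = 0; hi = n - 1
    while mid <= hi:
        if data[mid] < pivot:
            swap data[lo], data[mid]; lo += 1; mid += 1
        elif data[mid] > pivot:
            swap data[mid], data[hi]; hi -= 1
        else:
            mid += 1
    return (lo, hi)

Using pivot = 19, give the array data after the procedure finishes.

[18,16,15,14,13,12,11,7,6,4,3,19]

lo=0 mid=0 hi=11
19=19: mid=1
18<19: swap(0,1), lo=1 mid=2 ⇒ [18,19,16,15,14,13,12,11,7,6,4,3]
16<19: swap(1,2), lo=2 mid=3 ⇒ [18,16,19,15,14,13,12,11,7,6,4,3]
15<19: swap(2,3), lo=3 mid=4 ⇒ [18,16,15,19,14,13,12,11,7,6,4,3]
14<19: swap(3,4), lo=4 mid=5 ⇒ [18,16,15,14,19,13,12,11,7,6,4,3]
13<19: swap(4,5), lo=5 mid=6 ⇒ [18,16,15,14,13,19,12,11,7,6,4,3]
12<19: swap(5,6), lo=6 mid=7 ⇒ [18,16,15,14,13,12,19,11,7,6,4,3]
11<19: swap(6,7), lo=7 mid=8 ⇒ [18,16,15,14,13,12,11,19,7,6,4,3]
7<19: swap(7,8), lo=8 mid=9 ⇒ [18,16,15,14,13,12,11,7,19,6,4,3]
6<19: swap(8,9), lo=9 mid=10 ⇒ [18,16,15,14,13,12,11,7,6,19,4,3]
4<19: swap(9,10), lo=10 mid=11 ⇒ [18,16,15,14,13,12,11,7,6,4,19,3]
3<19: swap(10,11), lo=11 mid=12 ⇒ [18,16,15,14,13,12,11,7,6,4,3,19]
done. lo=11 hi=11; data=[18,16,15,14,13,12,11,7,6,4,3,19]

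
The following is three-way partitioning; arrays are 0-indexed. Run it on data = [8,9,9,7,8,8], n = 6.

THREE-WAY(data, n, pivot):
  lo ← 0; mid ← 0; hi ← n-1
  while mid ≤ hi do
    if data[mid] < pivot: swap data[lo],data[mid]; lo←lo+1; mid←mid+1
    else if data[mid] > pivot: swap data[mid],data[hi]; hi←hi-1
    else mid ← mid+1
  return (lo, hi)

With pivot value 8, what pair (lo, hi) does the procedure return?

(1, 3)

lo=0 mid=0 hi=5
8=8: mid=1
9>8: swap(1,5), hi=4 ⇒ [8,8,9,7,8,9]
8=8: mid=2
9>8: swap(2,4), hi=3 ⇒ [8,8,8,7,9,9]
8=8: mid=3
7<8: swap(0,3), lo=1 mid=4 ⇒ [7,8,8,8,9,9]
done. lo=1 hi=3; data=[7,8,8,8,9,9]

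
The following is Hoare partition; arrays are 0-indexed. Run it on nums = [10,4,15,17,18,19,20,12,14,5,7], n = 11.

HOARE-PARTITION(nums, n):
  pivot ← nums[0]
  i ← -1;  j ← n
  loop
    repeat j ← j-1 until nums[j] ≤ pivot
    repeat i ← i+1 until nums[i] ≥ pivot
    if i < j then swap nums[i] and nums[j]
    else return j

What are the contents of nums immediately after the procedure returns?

pivot = nums[0] = 10; i = -1, j = 11
j→10 (nums[10]=7≤10), i→0 (nums[0]=10≥10); i<j, swap → [7,4,15,17,18,19,20,12,14,5,10]
j→9 (nums[9]=5≤10), i→2 (nums[2]=15≥10); i<j, swap → [7,4,5,17,18,19,20,12,14,15,10]
j→2, i→3; i≥j, return j=2. nums = [7,4,5,17,18,19,20,12,14,15,10]

[7,4,5,17,18,19,20,12,14,15,10]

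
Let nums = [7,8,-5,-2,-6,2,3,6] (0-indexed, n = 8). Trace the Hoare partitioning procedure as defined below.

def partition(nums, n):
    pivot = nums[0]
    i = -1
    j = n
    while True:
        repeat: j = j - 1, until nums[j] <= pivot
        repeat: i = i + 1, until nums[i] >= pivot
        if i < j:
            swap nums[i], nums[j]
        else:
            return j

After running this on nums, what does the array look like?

[6,3,-5,-2,-6,2,8,7]

pivot = nums[0] = 7; i = -1, j = 8
j→7 (nums[7]=6≤7), i→0 (nums[0]=7≥7); i<j, swap → [6,8,-5,-2,-6,2,3,7]
j→6 (nums[6]=3≤7), i→1 (nums[1]=8≥7); i<j, swap → [6,3,-5,-2,-6,2,8,7]
j→5, i→6; i≥j, return j=5. nums = [6,3,-5,-2,-6,2,8,7]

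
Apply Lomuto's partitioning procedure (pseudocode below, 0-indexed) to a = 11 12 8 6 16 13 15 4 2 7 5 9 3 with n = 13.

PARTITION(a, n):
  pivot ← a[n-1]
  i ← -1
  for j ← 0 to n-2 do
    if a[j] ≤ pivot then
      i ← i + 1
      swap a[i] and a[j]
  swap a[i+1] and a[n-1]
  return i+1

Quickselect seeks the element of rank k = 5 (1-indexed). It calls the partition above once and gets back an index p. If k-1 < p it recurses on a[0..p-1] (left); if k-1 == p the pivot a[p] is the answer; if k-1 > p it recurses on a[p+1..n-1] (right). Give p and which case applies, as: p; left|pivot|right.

1; right

pivot=3, i=-1
j=0: 11>3, skip
j=1: 12>3, skip
j=2: 8>3, skip
j=3: 6>3, skip
j=4: 16>3, skip
j=5: 13>3, skip
j=6: 15>3, skip
j=7: 4>3, skip
j=8: 2≤3, i=0, swap(0,8) ⇒ 2 12 8 6 16 13 15 4 11 7 5 9 3
j=9: 7>3, skip
j=10: 5>3, skip
j=11: 9>3, skip
swap(1,12) ⇒ 2 3 8 6 16 13 15 4 11 7 5 9 12; return 1
p = 1; k-1 = 4 > 1 ⇒ right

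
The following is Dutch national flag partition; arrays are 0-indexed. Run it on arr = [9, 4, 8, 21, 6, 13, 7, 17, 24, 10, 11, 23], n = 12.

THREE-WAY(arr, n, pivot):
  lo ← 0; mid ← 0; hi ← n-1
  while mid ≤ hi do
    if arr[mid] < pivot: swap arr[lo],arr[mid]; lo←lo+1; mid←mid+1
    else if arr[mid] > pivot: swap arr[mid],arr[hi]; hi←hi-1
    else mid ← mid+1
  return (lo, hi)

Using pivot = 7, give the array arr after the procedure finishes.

pivot = 7; lo=0, mid=0, hi=11
arr[mid]=9>7: swap arr[0],arr[11]; hi=10 → [23, 4, 8, 21, 6, 13, 7, 17, 24, 10, 11, 9]
arr[mid]=23>7: swap arr[0],arr[10]; hi=9 → [11, 4, 8, 21, 6, 13, 7, 17, 24, 10, 23, 9]
arr[mid]=11>7: swap arr[0],arr[9]; hi=8 → [10, 4, 8, 21, 6, 13, 7, 17, 24, 11, 23, 9]
arr[mid]=10>7: swap arr[0],arr[8]; hi=7 → [24, 4, 8, 21, 6, 13, 7, 17, 10, 11, 23, 9]
arr[mid]=24>7: swap arr[0],arr[7]; hi=6 → [17, 4, 8, 21, 6, 13, 7, 24, 10, 11, 23, 9]
arr[mid]=17>7: swap arr[0],arr[6]; hi=5 → [7, 4, 8, 21, 6, 13, 17, 24, 10, 11, 23, 9]
arr[mid]=7=7: mid=1
arr[mid]=4<7: swap arr[0],arr[1]; lo=1,mid=2 → [4, 7, 8, 21, 6, 13, 17, 24, 10, 11, 23, 9]
arr[mid]=8>7: swap arr[2],arr[5]; hi=4 → [4, 7, 13, 21, 6, 8, 17, 24, 10, 11, 23, 9]
arr[mid]=13>7: swap arr[2],arr[4]; hi=3 → [4, 7, 6, 21, 13, 8, 17, 24, 10, 11, 23, 9]
arr[mid]=6<7: swap arr[1],arr[2]; lo=2,mid=3 → [4, 6, 7, 21, 13, 8, 17, 24, 10, 11, 23, 9]
arr[mid]=21>7: swap arr[3],arr[3]; hi=2 → [4, 6, 7, 21, 13, 8, 17, 24, 10, 11, 23, 9]
end: lo=2, hi=2; arr = [4, 6, 7, 21, 13, 8, 17, 24, 10, 11, 23, 9]

[4, 6, 7, 21, 13, 8, 17, 24, 10, 11, 23, 9]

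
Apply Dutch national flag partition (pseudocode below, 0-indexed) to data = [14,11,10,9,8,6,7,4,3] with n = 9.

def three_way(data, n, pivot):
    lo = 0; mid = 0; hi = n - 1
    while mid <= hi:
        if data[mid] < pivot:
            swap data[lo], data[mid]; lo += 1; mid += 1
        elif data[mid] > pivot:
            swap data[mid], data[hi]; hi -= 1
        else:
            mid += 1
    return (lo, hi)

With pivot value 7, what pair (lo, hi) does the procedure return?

lo=0 mid=0 hi=8
14>7: swap(0,8), hi=7 ⇒ [3,11,10,9,8,6,7,4,14]
3<7: swap(0,0), lo=1 mid=1 ⇒ [3,11,10,9,8,6,7,4,14]
11>7: swap(1,7), hi=6 ⇒ [3,4,10,9,8,6,7,11,14]
4<7: swap(1,1), lo=2 mid=2 ⇒ [3,4,10,9,8,6,7,11,14]
10>7: swap(2,6), hi=5 ⇒ [3,4,7,9,8,6,10,11,14]
7=7: mid=3
9>7: swap(3,5), hi=4 ⇒ [3,4,7,6,8,9,10,11,14]
6<7: swap(2,3), lo=3 mid=4 ⇒ [3,4,6,7,8,9,10,11,14]
8>7: swap(4,4), hi=3 ⇒ [3,4,6,7,8,9,10,11,14]
done. lo=3 hi=3; data=[3,4,6,7,8,9,10,11,14]

(3, 3)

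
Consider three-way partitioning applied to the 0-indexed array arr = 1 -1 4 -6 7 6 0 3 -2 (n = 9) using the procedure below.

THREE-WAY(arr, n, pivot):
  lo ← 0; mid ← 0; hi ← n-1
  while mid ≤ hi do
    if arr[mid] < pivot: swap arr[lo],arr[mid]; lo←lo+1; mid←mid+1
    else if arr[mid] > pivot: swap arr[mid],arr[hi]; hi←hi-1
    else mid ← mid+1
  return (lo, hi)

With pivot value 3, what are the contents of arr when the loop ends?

pivot = 3; lo=0, mid=0, hi=8
arr[mid]=1<3: swap arr[0],arr[0]; lo=1,mid=1 → 1 -1 4 -6 7 6 0 3 -2
arr[mid]=-1<3: swap arr[1],arr[1]; lo=2,mid=2 → 1 -1 4 -6 7 6 0 3 -2
arr[mid]=4>3: swap arr[2],arr[8]; hi=7 → 1 -1 -2 -6 7 6 0 3 4
arr[mid]=-2<3: swap arr[2],arr[2]; lo=3,mid=3 → 1 -1 -2 -6 7 6 0 3 4
arr[mid]=-6<3: swap arr[3],arr[3]; lo=4,mid=4 → 1 -1 -2 -6 7 6 0 3 4
arr[mid]=7>3: swap arr[4],arr[7]; hi=6 → 1 -1 -2 -6 3 6 0 7 4
arr[mid]=3=3: mid=5
arr[mid]=6>3: swap arr[5],arr[6]; hi=5 → 1 -1 -2 -6 3 0 6 7 4
arr[mid]=0<3: swap arr[4],arr[5]; lo=5,mid=6 → 1 -1 -2 -6 0 3 6 7 4
end: lo=5, hi=5; arr = 1 -1 -2 -6 0 3 6 7 4

1 -1 -2 -6 0 3 6 7 4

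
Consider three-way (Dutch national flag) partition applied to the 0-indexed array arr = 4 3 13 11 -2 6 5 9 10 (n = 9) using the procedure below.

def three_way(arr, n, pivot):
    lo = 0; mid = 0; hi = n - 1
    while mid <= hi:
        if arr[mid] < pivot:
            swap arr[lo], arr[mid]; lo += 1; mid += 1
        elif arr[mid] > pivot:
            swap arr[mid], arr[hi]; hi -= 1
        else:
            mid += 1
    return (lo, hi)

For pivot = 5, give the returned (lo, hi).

(3, 3)

pivot = 5; lo=0, mid=0, hi=8
arr[mid]=4<5: swap arr[0],arr[0]; lo=1,mid=1 → 4 3 13 11 -2 6 5 9 10
arr[mid]=3<5: swap arr[1],arr[1]; lo=2,mid=2 → 4 3 13 11 -2 6 5 9 10
arr[mid]=13>5: swap arr[2],arr[8]; hi=7 → 4 3 10 11 -2 6 5 9 13
arr[mid]=10>5: swap arr[2],arr[7]; hi=6 → 4 3 9 11 -2 6 5 10 13
arr[mid]=9>5: swap arr[2],arr[6]; hi=5 → 4 3 5 11 -2 6 9 10 13
arr[mid]=5=5: mid=3
arr[mid]=11>5: swap arr[3],arr[5]; hi=4 → 4 3 5 6 -2 11 9 10 13
arr[mid]=6>5: swap arr[3],arr[4]; hi=3 → 4 3 5 -2 6 11 9 10 13
arr[mid]=-2<5: swap arr[2],arr[3]; lo=3,mid=4 → 4 3 -2 5 6 11 9 10 13
end: lo=3, hi=3; arr = 4 3 -2 5 6 11 9 10 13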